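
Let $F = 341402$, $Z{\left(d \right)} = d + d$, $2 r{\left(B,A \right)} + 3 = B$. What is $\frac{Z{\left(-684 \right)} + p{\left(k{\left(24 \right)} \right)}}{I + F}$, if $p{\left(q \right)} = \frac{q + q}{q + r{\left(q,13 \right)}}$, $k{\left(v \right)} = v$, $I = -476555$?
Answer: $\frac{31432}{3108519} \approx 0.010112$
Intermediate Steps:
$r{\left(B,A \right)} = - \frac{3}{2} + \frac{B}{2}$
$Z{\left(d \right)} = 2 d$
$p{\left(q \right)} = \frac{2 q}{- \frac{3}{2} + \frac{3 q}{2}}$ ($p{\left(q \right)} = \frac{q + q}{q + \left(- \frac{3}{2} + \frac{q}{2}\right)} = \frac{2 q}{- \frac{3}{2} + \frac{3 q}{2}}$)
$\frac{Z{\left(-684 \right)} + p{\left(k{\left(24 \right)} \right)}}{I + F} = \frac{2 \left(-684\right) + \frac{4}{3} \cdot 24 \frac{1}{-1 + 24}}{-476555 + 341402} = \frac{-1368 + \frac{4}{3} \cdot 24 \cdot \frac{1}{23}}{-135153} = \left(-1368 + \frac{4}{3} \cdot 24 \cdot \frac{1}{23}\right) \left(- \frac{1}{135153}\right) = \left(-1368 + \frac{32}{23}\right) \left(- \frac{1}{135153}\right) = \left(- \frac{31432}{23}\right) \left(- \frac{1}{135153}\right) = \frac{31432}{3108519}$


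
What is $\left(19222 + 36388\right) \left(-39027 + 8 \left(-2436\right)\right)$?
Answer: $-3254019150$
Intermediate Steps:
$\left(19222 + 36388\right) \left(-39027 + 8 \left(-2436\right)\right) = 55610 \left(-39027 - 19488\right) = 55610 \left(-58515\right) = -3254019150$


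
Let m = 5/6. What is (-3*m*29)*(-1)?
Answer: 145/2 ≈ 72.500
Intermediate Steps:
m = ⅚ (m = 5*(⅙) = ⅚ ≈ 0.83333)
(-3*m*29)*(-1) = (-3*⅚*29)*(-1) = -5/2*29*(-1) = -145/2*(-1) = 145/2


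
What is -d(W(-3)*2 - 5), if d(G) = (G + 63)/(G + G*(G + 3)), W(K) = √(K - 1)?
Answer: 734/697 - 1348*I/697 ≈ 1.0531 - 1.934*I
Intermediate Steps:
W(K) = √(-1 + K)
d(G) = (63 + G)/(G + G*(3 + G))
-d(W(-3)*2 - 5) = -(63 + (√(-1 - 3)*2 - 5))/((√(-1 - 3)*2 - 5)*(4 + (√(-1 - 3)*2 - 5))) = -(63 + (√(-4)*2 - 5))/((√(-4)*2 - 5)*(4 + (√(-4)*2 - 5))) = -(63 + ((2*I)*2 - 5))/(((2*I)*2 - 5)*(4 + ((2*I)*2 - 5))) = -(63 + (4*I - 5))/((4*I - 5)*(4 + (4*I - 5))) = -(63 + (-5 + 4*I))/((-5 + 4*I)*(4 + (-5 + 4*I))) = -(-5 - 4*I)/41*(58 + 4*I)/(-1 + 4*I) = -(-5 - 4*I)/41*(-1 - 4*I)/17*(58 + 4*I) = -(-1 - 4*I)*(-5 - 4*I)*(58 + 4*I)/697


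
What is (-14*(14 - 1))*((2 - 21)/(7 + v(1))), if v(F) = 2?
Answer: 3458/9 ≈ 384.22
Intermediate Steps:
(-14*(14 - 1))*((2 - 21)/(7 + v(1))) = (-14*(14 - 1))*((2 - 21)/(7 + 2)) = (-14*13)*(-19/9) = -(-3458)/9 = -182*(-19/9) = 3458/9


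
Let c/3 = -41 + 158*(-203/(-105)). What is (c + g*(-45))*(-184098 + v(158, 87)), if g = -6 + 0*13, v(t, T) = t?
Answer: -195601796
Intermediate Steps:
c = 3967/5 (c = 3*(-41 + 158*(-203/(-105))) = 3*(-41 + 158*(-203*(-1/105))) = 3*(-41 + 158*(29/15)) = 3*(-41 + 4582/15) = 3*(3967/15) = 3967/5 ≈ 793.40)
g = -6 (g = -6 + 0 = -6)
(c + g*(-45))*(-184098 + v(158, 87)) = (3967/5 - 6*(-45))*(-184098 + 158) = (3967/5 + 270)*(-183940) = (5317/5)*(-183940) = -195601796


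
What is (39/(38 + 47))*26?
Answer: 1014/85 ≈ 11.929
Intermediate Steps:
(39/(38 + 47))*26 = (39/85)*26 = 1014/85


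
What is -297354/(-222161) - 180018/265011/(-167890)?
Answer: 2205020225712093/1647423668593865 ≈ 1.3385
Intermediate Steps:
-297354/(-222161) - 180018/265011/(-167890) = -297354*(-1/222161) - 180018*1/265011*(-1/167890) = 297354/222161 - 60006/88337*(-1/167890) = 297354/222161 + 30003/7415449465 = 2205020225712093/1647423668593865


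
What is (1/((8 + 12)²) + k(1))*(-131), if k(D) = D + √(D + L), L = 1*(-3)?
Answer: -52531/400 - 131*I*√2 ≈ -131.33 - 185.26*I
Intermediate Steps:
L = -3
k(D) = D + √(-3 + D) (k(D) = D + √(D - 3) = D + √(-3 + D))
(1/((8 + 12)²) + k(1))*(-131) = (1/((8 + 12)²) + (1 + √(-3 + 1)))*(-131) = (1/(20²) + (1 + √(-2)))*(-131) = (1/400 + (1 + I*√2))*(-131) = (401/400 + I*√2)*(-131) = -52531/400 - 131*I*√2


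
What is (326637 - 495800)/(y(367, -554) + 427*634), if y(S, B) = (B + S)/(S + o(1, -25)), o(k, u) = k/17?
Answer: -1055577120/1689277141 ≈ -0.62487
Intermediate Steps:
o(k, u) = k/17 (o(k, u) = k*(1/17) = k/17)
y(S, B) = (B + S)/(1/17 + S) (y(S, B) = (B + S)/(S + (1/17)*1) = (B + S)/(S + 1/17) = (B + S)/(1/17 + S))
(326637 - 495800)/(y(367, -554) + 427*634) = (326637 - 495800)/(17*(-554 + 367)/(1 + 17*367) + 427*634) = -169163/(17*(-187)/(1 + 6239) + 270718) = -169163/(17*(-187)/6240 + 270718) = -169163/(17*(1/6240)*(-187) + 270718) = -169163/(-3179/6240 + 270718) = -169163/1689277141/6240 = -169163*6240/1689277141 = -1055577120/1689277141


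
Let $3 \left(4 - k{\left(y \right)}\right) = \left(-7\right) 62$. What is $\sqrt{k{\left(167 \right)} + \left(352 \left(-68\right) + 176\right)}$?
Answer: $\frac{i \sqrt{212502}}{3} \approx 153.66 i$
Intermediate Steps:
$k{\left(y \right)} = \frac{446}{3}$ ($k{\left(y \right)} = 4 - \frac{\left(-7\right) 62}{3} = 4 - - \frac{434}{3} = 4 + \frac{434}{3} = \frac{446}{3}$)
$\sqrt{k{\left(167 \right)} + \left(352 \left(-68\right) + 176\right)} = \sqrt{\frac{446}{3} + \left(352 \left(-68\right) + 176\right)} = \sqrt{\frac{446}{3} + \left(-23936 + 176\right)} = \sqrt{\frac{446}{3} - 23760} = \sqrt{- \frac{70834}{3}} = \frac{i \sqrt{212502}}{3}$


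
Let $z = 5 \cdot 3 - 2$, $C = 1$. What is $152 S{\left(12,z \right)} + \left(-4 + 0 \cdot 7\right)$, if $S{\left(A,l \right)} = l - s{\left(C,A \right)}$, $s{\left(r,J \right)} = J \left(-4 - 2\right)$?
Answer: $12916$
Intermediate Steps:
$s{\left(r,J \right)} = - 6 J$ ($s{\left(r,J \right)} = J \left(-6\right) = - 6 J$)
$z = 13$ ($z = 15 - 2 = 13$)
$S{\left(A,l \right)} = l + 6 A$ ($S{\left(A,l \right)} = l - - 6 A = l + 6 A$)
$152 S{\left(12,z \right)} + \left(-4 + 0 \cdot 7\right) = 152 \left(13 + 6 \cdot 12\right) + \left(-4 + 0 \cdot 7\right) = 152 \left(13 + 72\right) + \left(-4 + 0\right) = 152 \cdot 85 - 4 = 12920 - 4 = 12916$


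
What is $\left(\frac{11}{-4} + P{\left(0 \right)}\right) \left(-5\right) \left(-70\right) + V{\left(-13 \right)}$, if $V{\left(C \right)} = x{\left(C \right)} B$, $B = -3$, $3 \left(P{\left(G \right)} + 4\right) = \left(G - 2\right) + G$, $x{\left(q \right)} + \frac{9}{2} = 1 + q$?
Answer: $- \frac{7639}{3} \approx -2546.3$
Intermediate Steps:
$x{\left(q \right)} = - \frac{7}{2} + q$ ($x{\left(q \right)} = - \frac{9}{2} + \left(1 + q\right) = - \frac{7}{2} + q$)
$P{\left(G \right)} = - \frac{14}{3} + \frac{2 G}{3}$ ($P{\left(G \right)} = -4 + \frac{\left(G - 2\right) + G}{3} = -4 + \frac{\left(-2 + G\right) + G}{3} = -4 + \frac{-2 + 2 G}{3} = -4 + \left(- \frac{2}{3} + \frac{2 G}{3}\right) = - \frac{14}{3} + \frac{2 G}{3}$)
$V{\left(C \right)} = \frac{21}{2} - 3 C$ ($V{\left(C \right)} = \left(- \frac{7}{2} + C\right) \left(-3\right) = \frac{21}{2} - 3 C$)
$\left(\frac{11}{-4} + P{\left(0 \right)}\right) \left(-5\right) \left(-70\right) + V{\left(-13 \right)} = \left(\frac{11}{-4} + \left(- \frac{14}{3} + \frac{2}{3} \cdot 0\right)\right) \left(-5\right) \left(-70\right) + \left(\frac{21}{2} - -39\right) = \left(11 \left(- \frac{1}{4}\right) + \left(- \frac{14}{3} + 0\right)\right) \left(-5\right) \left(-70\right) + \left(\frac{21}{2} + 39\right) = \left(- \frac{11}{4} - \frac{14}{3}\right) \left(-5\right) \left(-70\right) + \frac{99}{2} = \left(- \frac{89}{12}\right) \left(-5\right) \left(-70\right) + \frac{99}{2} = \frac{445}{12} \left(-70\right) + \frac{99}{2} = - \frac{15575}{6} + \frac{99}{2} = - \frac{7639}{3}$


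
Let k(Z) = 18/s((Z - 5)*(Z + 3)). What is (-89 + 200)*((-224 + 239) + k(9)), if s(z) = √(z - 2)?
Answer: 1665 + 999*√46/23 ≈ 1959.6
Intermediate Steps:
s(z) = √(-2 + z)
k(Z) = 18/√(-2 + (-5 + Z)*(3 + Z)) (k(Z) = 18/(√(-2 + (Z - 5)*(Z + 3))) = 18/(√(-2 + (-5 + Z)*(3 + Z))) = 18/√(-2 + (-5 + Z)*(3 + Z)))
(-89 + 200)*((-224 + 239) + k(9)) = (-89 + 200)*((-224 + 239) + 18/√(-17 + 9² - 2*9)) = 111*(15 + 18/√(-17 + 81 - 18)) = 111*(15 + 18/√46) = 111*(15 + 18*(√46/46)) = 111*(15 + 9*√46/23) = 1665 + 999*√46/23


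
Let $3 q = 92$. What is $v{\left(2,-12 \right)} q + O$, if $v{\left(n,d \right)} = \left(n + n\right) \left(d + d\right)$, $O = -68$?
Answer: $-3012$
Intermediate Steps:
$q = \frac{92}{3}$ ($q = \frac{1}{3} \cdot 92 = \frac{92}{3} \approx 30.667$)
$v{\left(n,d \right)} = 4 d n$ ($v{\left(n,d \right)} = 2 n 2 d = 4 d n$)
$v{\left(2,-12 \right)} q + O = 4 \left(-12\right) 2 \cdot \frac{92}{3} - 68 = \left(-96\right) \frac{92}{3} - 68 = -2944 - 68 = -3012$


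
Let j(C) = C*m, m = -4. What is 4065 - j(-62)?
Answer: 3817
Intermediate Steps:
j(C) = -4*C (j(C) = C*(-4) = -4*C)
4065 - j(-62) = 4065 - (-4)*(-62) = 4065 - 1*248 = 4065 - 248 = 3817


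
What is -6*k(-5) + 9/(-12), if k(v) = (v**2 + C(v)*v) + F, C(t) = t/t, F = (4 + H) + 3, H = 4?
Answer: -747/4 ≈ -186.75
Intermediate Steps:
F = 11 (F = (4 + 4) + 3 = 8 + 3 = 11)
C(t) = 1
k(v) = 11 + v + v**2 (k(v) = (v**2 + 1*v) + 11 = (v**2 + v) + 11 = (v + v**2) + 11 = 11 + v + v**2)
-6*k(-5) + 9/(-12) = -6*(11 - 5 + (-5)**2) + 9/(-12) = -6*(11 - 5 + 25) + 9*(-1/12) = -6*31 - 3/4 = -186 - 3/4 = -747/4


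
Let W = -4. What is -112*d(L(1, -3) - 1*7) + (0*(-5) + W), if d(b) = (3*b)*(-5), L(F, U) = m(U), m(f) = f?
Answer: -16804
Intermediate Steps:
L(F, U) = U
d(b) = -15*b
-112*d(L(1, -3) - 1*7) + (0*(-5) + W) = -(-1680)*(-3 - 1*7) + (0*(-5) - 4) = -(-1680)*(-3 - 7) + (0 - 4) = -(-1680)*(-10) - 4 = -112*150 - 4 = -16800 - 4 = -16804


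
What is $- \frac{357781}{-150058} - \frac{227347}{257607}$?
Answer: $\frac{58051653941}{38655991206} \approx 1.5018$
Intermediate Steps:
$- \frac{357781}{-150058} - \frac{227347}{257607} = \left(-357781\right) \left(- \frac{1}{150058}\right) - \frac{227347}{257607} = \frac{357781}{150058} - \frac{227347}{257607} = \frac{58051653941}{38655991206}$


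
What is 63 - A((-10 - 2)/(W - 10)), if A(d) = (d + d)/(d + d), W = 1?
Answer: 62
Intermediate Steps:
A(d) = 1 (A(d) = (2*d)/((2*d)) = (2*d)*(1/(2*d)) = 1)
63 - A((-10 - 2)/(W - 10)) = 63 - 1*1 = 63 - 1 = 62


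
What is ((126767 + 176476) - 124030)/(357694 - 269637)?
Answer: 179213/88057 ≈ 2.0352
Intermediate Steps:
((126767 + 176476) - 124030)/(357694 - 269637) = (303243 - 124030)/88057 = 179213*(1/88057) = 179213/88057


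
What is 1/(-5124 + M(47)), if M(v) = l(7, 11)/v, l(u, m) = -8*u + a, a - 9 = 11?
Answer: -47/240864 ≈ -0.00019513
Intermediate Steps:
a = 20 (a = 9 + 11 = 20)
l(u, m) = 20 - 8*u (l(u, m) = -8*u + 20 = 20 - 8*u)
M(v) = -36/v (M(v) = (20 - 8*7)/v = (20 - 56)/v = -36/v)
1/(-5124 + M(47)) = 1/(-5124 - 36/47) = 1/(-240864/47) = -47/240864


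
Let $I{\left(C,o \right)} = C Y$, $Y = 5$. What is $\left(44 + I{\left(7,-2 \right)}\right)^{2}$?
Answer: $6241$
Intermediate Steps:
$I{\left(C,o \right)} = 5 C$ ($I{\left(C,o \right)} = C 5 = 5 C$)
$\left(44 + I{\left(7,-2 \right)}\right)^{2} = \left(44 + 5 \cdot 7\right)^{2} = \left(44 + 35\right)^{2} = 79^{2} = 6241$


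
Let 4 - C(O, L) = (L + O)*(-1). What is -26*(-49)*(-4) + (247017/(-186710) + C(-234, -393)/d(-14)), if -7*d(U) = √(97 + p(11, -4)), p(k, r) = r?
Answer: -951721177/186710 + 4361*√93/93 ≈ -4645.1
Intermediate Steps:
C(O, L) = 4 + L + O (C(O, L) = 4 - (L + O)*(-1) = 4 - (-L - O) = 4 + (L + O) = 4 + L + O)
d(U) = -√93/7 (d(U) = -√(97 - 4)/7 = -√93/7)
-26*(-49)*(-4) + (247017/(-186710) + C(-234, -393)/d(-14)) = -26*(-49)*(-4) + (247017/(-186710) + (4 - 393 - 234)/((-√93/7))) = 1274*(-4) + (247017*(-1/186710) - (-4361)*√93/93) = -5096 + (-247017/186710 + 4361*√93/93) = -951721177/186710 + 4361*√93/93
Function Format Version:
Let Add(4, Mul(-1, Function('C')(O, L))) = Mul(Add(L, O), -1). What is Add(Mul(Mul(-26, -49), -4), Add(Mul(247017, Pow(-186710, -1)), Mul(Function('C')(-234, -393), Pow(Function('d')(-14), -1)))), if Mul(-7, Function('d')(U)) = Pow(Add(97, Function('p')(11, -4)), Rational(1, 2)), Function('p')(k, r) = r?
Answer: Add(Rational(-951721177, 186710), Mul(Rational(4361, 93), Pow(93, Rational(1, 2)))) ≈ -4645.1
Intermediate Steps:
Function('C')(O, L) = Add(4, L, O) (Function('C')(O, L) = Add(4, Mul(-1, Mul(Add(L, O), -1))) = Add(4, Mul(-1, Add(Mul(-1, L), Mul(-1, O)))) = Add(4, Add(L, O)) = Add(4, L, O))
Function('d')(U) = Mul(Rational(-1, 7), Pow(93, Rational(1, 2))) (Function('d')(U) = Mul(Rational(-1, 7), Pow(Add(97, -4), Rational(1, 2))) = Mul(Rational(-1, 7), Pow(93, Rational(1, 2))))
Add(Mul(Mul(-26, -49), -4), Add(Mul(247017, Pow(-186710, -1)), Mul(Function('C')(-234, -393), Pow(Function('d')(-14), -1)))) = Add(Mul(Mul(-26, -49), -4), Add(Mul(247017, Pow(-186710, -1)), Mul(Add(4, -393, -234), Pow(Mul(Rational(-1, 7), Pow(93, Rational(1, 2))), -1)))) = Add(Mul(1274, -4), Add(Mul(247017, Rational(-1, 186710)), Mul(-623, Mul(Rational(-7, 93), Pow(93, Rational(1, 2)))))) = Add(-5096, Add(Rational(-247017, 186710), Mul(Rational(4361, 93), Pow(93, Rational(1, 2))))) = Add(Rational(-951721177, 186710), Mul(Rational(4361, 93), Pow(93, Rational(1, 2))))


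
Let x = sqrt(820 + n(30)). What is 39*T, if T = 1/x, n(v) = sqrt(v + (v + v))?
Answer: 39/sqrt(820 + 3*sqrt(10)) ≈ 1.3541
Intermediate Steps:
n(v) = sqrt(3)*sqrt(v) (n(v) = sqrt(v + 2*v) = sqrt(3*v) = sqrt(3)*sqrt(v))
x = sqrt(820 + 3*sqrt(10)) (x = sqrt(820 + sqrt(3)*sqrt(30)) = sqrt(820 + 3*sqrt(10)) ≈ 28.801)
T = 1/sqrt(820 + 3*sqrt(10)) (T = 1/(sqrt(820 + 3*sqrt(10))) = 1/sqrt(820 + 3*sqrt(10)) ≈ 0.034721)
39*T = 39/sqrt(820 + 3*sqrt(10))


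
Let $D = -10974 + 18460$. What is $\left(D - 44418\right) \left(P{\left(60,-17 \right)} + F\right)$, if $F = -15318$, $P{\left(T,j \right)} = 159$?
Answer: $559852188$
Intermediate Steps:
$D = 7486$
$\left(D - 44418\right) \left(P{\left(60,-17 \right)} + F\right) = \left(7486 - 44418\right) \left(159 - 15318\right) = \left(-36932\right) \left(-15159\right) = 559852188$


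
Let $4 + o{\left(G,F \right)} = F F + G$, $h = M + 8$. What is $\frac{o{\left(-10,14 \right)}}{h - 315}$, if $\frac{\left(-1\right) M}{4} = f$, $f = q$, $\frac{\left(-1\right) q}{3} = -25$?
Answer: $- \frac{182}{607} \approx -0.29984$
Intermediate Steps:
$q = 75$ ($q = \left(-3\right) \left(-25\right) = 75$)
$f = 75$
$M = -300$ ($M = \left(-4\right) 75 = -300$)
$h = -292$ ($h = -300 + 8 = -292$)
$o{\left(G,F \right)} = -4 + G + F^{2}$ ($o{\left(G,F \right)} = -4 + \left(F F + G\right) = -4 + \left(F^{2} + G\right) = -4 + \left(G + F^{2}\right) = -4 + G + F^{2}$)
$\frac{o{\left(-10,14 \right)}}{h - 315} = \frac{-4 - 10 + 14^{2}}{-292 - 315} = \frac{-4 - 10 + 196}{-292 - 315} = \frac{182}{-607} = 182 \left(- \frac{1}{607}\right) = - \frac{182}{607}$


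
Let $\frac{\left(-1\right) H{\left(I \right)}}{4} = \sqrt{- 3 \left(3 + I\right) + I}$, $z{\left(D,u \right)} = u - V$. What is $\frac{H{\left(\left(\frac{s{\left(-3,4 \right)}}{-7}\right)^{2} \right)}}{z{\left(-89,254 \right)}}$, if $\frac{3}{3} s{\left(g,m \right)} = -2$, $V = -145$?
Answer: $- \frac{4 i \sqrt{449}}{2793} \approx - 0.030347 i$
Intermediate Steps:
$s{\left(g,m \right)} = -2$
$z{\left(D,u \right)} = 145 + u$ ($z{\left(D,u \right)} = u - -145 = u + 145 = 145 + u$)
$H{\left(I \right)} = - 4 \sqrt{-9 - 2 I}$ ($H{\left(I \right)} = - 4 \sqrt{- 3 \left(3 + I\right) + I} = - 4 \sqrt{\left(-9 - 3 I\right) + I} = - 4 \sqrt{-9 - 2 I}$)
$\frac{H{\left(\left(\frac{s{\left(-3,4 \right)}}{-7}\right)^{2} \right)}}{z{\left(-89,254 \right)}} = \frac{\left(-4\right) \sqrt{-9 - 2 \left(- \frac{2}{-7}\right)^{2}}}{145 + 254} = \frac{\left(-4\right) \sqrt{-9 - 2 \left(\left(-2\right) \left(- \frac{1}{7}\right)\right)^{2}}}{399} = - 4 \sqrt{-9 - 2 \left(\frac{2}{7}\right)^{2}} \cdot \frac{1}{399} = - 4 \sqrt{-9 - \frac{8}{49}} \cdot \frac{1}{399} = - 4 \sqrt{- \frac{449}{49}} \cdot \frac{1}{399} = - 4 \frac{i \sqrt{449}}{7} \cdot \frac{1}{399} = - \frac{4 i \sqrt{449}}{7} \cdot \frac{1}{399} = - \frac{4 i \sqrt{449}}{2793}$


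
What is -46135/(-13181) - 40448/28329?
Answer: 110544761/53343507 ≈ 2.0723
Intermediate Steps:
-46135/(-13181) - 40448/28329 = -46135*(-1/13181) - 40448*1/28329 = 46135/13181 - 40448/28329 = 110544761/53343507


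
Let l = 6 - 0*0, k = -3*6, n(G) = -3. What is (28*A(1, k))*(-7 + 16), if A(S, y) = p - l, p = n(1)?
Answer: -2268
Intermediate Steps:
k = -18
p = -3
l = 6 (l = 6 - 1*0 = 6 + 0 = 6)
A(S, y) = -9 (A(S, y) = -3 - 1*6 = -3 - 6 = -9)
(28*A(1, k))*(-7 + 16) = (28*(-9))*(-7 + 16) = -252*9 = -2268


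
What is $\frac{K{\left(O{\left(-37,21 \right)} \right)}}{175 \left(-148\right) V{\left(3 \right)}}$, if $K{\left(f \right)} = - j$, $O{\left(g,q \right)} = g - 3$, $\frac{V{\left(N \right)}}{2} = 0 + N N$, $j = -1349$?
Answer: $- \frac{1349}{466200} \approx -0.0028936$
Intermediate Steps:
$V{\left(N \right)} = 2 N^{2}$ ($V{\left(N \right)} = 2 \left(0 + N N\right) = 2 \left(0 + N^{2}\right) = 2 N^{2}$)
$O{\left(g,q \right)} = -3 + g$
$K{\left(f \right)} = 1349$ ($K{\left(f \right)} = \left(-1\right) \left(-1349\right) = 1349$)
$\frac{K{\left(O{\left(-37,21 \right)} \right)}}{175 \left(-148\right) V{\left(3 \right)}} = \frac{1349}{175 \left(-148\right) 2 \cdot 3^{2}} = \frac{1349}{\left(-25900\right) 2 \cdot 9} = \frac{1349}{\left(-25900\right) 18} = \frac{1349}{-466200} = 1349 \left(- \frac{1}{466200}\right) = - \frac{1349}{466200}$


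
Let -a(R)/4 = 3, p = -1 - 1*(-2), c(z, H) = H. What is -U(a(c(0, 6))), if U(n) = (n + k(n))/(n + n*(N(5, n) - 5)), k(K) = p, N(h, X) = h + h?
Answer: -11/72 ≈ -0.15278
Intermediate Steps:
N(h, X) = 2*h
p = 1 (p = -1 + 2 = 1)
k(K) = 1
a(R) = -12 (a(R) = -4*3 = -12)
U(n) = (1 + n)/(6*n) (U(n) = (n + 1)/(n + n*(2*5 - 5)) = (1 + n)/(n + n*(10 - 5)) = (1 + n)/(n + n*5) = (1 + n)/(n + 5*n) = (1 + n)/((6*n)) = (1 + n)*(1/(6*n)) = (1 + n)/(6*n))
-U(a(c(0, 6))) = -(1 - 12)/(6*(-12)) = -(-1)*(-11)/(6*12) = -1*11/72 = -11/72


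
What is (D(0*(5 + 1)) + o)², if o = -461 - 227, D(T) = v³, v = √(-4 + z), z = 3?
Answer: (688 + I)² ≈ 4.7334e+5 + 1376.0*I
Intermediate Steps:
v = I (v = √(-4 + 3) = √(-1) = I ≈ 1.0*I)
D(T) = -I (D(T) = I³ = -I)
o = -688
(D(0*(5 + 1)) + o)² = (-I - 688)² = (-688 - I)²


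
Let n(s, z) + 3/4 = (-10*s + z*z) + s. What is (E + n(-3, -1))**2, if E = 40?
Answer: 72361/16 ≈ 4522.6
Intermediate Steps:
n(s, z) = -3/4 + z**2 - 9*s (n(s, z) = -3/4 + ((-10*s + z*z) + s) = -3/4 + ((-10*s + z**2) + s) = -3/4 + ((z**2 - 10*s) + s) = -3/4 + (z**2 - 9*s) = -3/4 + z**2 - 9*s)
(E + n(-3, -1))**2 = (40 + (-3/4 + (-1)**2 - 9*(-3)))**2 = (40 + (-3/4 + 1 + 27))**2 = (40 + 109/4)**2 = (269/4)**2 = 72361/16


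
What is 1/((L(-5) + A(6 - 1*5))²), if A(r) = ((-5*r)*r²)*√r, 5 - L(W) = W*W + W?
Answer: 1/400 ≈ 0.0025000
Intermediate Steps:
L(W) = 5 - W - W² (L(W) = 5 - (W*W + W) = 5 - (W² + W) = 5 - (W + W²) = 5 + (-W - W²) = 5 - W - W²)
A(r) = -5*r^(7/2) (A(r) = (-5*r³)*√r = -5*r^(7/2))
1/((L(-5) + A(6 - 1*5))²) = 1/(((5 - 1*(-5) - 1*(-5)²) - 5*(6 - 1*5)^(7/2))²) = 1/(((5 + 5 - 1*25) - 5*(6 - 5)^(7/2))²) = 1/(((5 + 5 - 25) - 5*1^(7/2))²) = 1/((-15 - 5*1)²) = 1/((-15 - 5)²) = 1/((-20)²) = 1/400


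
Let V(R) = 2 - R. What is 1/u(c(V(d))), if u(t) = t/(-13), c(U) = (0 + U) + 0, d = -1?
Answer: -13/3 ≈ -4.3333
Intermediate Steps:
c(U) = U (c(U) = U + 0 = U)
u(t) = -t/13 (u(t) = t*(-1/13) = -t/13)
1/u(c(V(d))) = 1/(-(2 - 1*(-1))/13) = 1/(-(2 + 1)/13) = 1/(-1/13*3) = 1/(-3/13) = -13/3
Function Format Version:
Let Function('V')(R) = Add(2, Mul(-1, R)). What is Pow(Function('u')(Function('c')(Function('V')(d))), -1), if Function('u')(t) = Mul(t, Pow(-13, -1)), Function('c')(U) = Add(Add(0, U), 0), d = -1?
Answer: Rational(-13, 3) ≈ -4.3333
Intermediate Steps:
Function('c')(U) = U (Function('c')(U) = Add(U, 0) = U)
Function('u')(t) = Mul(Rational(-1, 13), t) (Function('u')(t) = Mul(t, Rational(-1, 13)) = Mul(Rational(-1, 13), t))
Pow(Function('u')(Function('c')(Function('V')(d))), -1) = Pow(Mul(Rational(-1, 13), Add(2, Mul(-1, -1))), -1) = Pow(Mul(Rational(-1, 13), Add(2, 1)), -1) = Pow(Mul(Rational(-1, 13), 3), -1) = Pow(Rational(-3, 13), -1) = Rational(-13, 3)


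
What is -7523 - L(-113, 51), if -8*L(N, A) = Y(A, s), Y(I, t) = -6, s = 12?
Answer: -30095/4 ≈ -7523.8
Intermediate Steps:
L(N, A) = ¾ (L(N, A) = -⅛*(-6) = ¾)
-7523 - L(-113, 51) = -7523 - 1*¾ = -7523 - ¾ = -30095/4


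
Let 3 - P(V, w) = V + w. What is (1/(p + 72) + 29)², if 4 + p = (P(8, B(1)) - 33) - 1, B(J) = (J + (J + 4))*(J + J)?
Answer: 244036/289 ≈ 844.42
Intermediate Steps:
B(J) = 2*J*(4 + 2*J) (B(J) = (J + (4 + J))*(2*J) = (4 + 2*J)*(2*J) = 2*J*(4 + 2*J))
P(V, w) = 3 - V - w (P(V, w) = 3 - (V + w) = 3 + (-V - w) = 3 - V - w)
p = -55 (p = -4 + (((3 - 1*8 - 4*(2 + 1)) - 33) - 1) = -4 + (((3 - 8 - 4*3) - 33) - 1) = -4 + (((3 - 8 - 1*12) - 33) - 1) = -4 + (((3 - 8 - 12) - 33) - 1) = -4 + ((-17 - 33) - 1) = -4 + (-50 - 1) = -4 - 51 = -55)
(1/(p + 72) + 29)² = (1/(-55 + 72) + 29)² = (1/17 + 29)² = (494/17)² = 244036/289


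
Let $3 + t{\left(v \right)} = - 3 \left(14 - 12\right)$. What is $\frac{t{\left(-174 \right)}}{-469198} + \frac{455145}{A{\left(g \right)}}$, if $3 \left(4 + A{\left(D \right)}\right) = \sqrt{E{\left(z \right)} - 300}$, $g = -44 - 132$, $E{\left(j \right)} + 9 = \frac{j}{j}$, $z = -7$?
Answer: $\frac{9 \left(\sqrt{77} - 35592187279 i\right)}{469198 \left(\sqrt{77} + 6 i\right)} \approx -36251.0 - 53016.0 i$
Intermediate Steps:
$E{\left(j \right)} = -8$ ($E{\left(j \right)} = -9 + \frac{j}{j} = -9 + 1 = -8$)
$g = -176$ ($g = -44 - 132 = -176$)
$A{\left(D \right)} = -4 + \frac{2 i \sqrt{77}}{3}$ ($A{\left(D \right)} = -4 + \frac{\sqrt{-8 - 300}}{3} = -4 + \frac{\sqrt{-308}}{3} = -4 + \frac{2 i \sqrt{77}}{3}$)
$t{\left(v \right)} = -9$ ($t{\left(v \right)} = -3 - 3 \left(14 - 12\right) = -3 - 6 = -9$)
$\frac{t{\left(-174 \right)}}{-469198} + \frac{455145}{A{\left(g \right)}} = - \frac{9}{-469198} + \frac{455145}{-4 + \frac{2 i \sqrt{77}}{3}} = \left(-9\right) \left(- \frac{1}{469198}\right) + \frac{455145}{-4 + \frac{2 i \sqrt{77}}{3}} = \frac{9}{469198} + \frac{455145}{-4 + \frac{2 i \sqrt{77}}{3}}$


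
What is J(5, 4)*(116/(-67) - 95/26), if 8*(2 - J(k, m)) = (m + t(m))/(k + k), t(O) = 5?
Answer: -1416531/139360 ≈ -10.165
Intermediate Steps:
J(k, m) = 2 - (5 + m)/(16*k) (J(k, m) = 2 - (m + 5)/(8*(k + k)) = 2 - (5 + m)/(8*(2*k)) = 2 - (5 + m)*1/(2*k)/8 = 2 - (5 + m)/(16*k))
J(5, 4)*(116/(-67) - 95/26) = ((1/16)*(-5 - 1*4 + 32*5)/5)*(116/(-67) - 95/26) = ((1/16)*(1/5)*(-5 - 4 + 160))*(116*(-1/67) - 95*1/26) = ((1/16)*(1/5)*151)*(-116/67 - 95/26) = (151/80)*(-9381/1742) = -1416531/139360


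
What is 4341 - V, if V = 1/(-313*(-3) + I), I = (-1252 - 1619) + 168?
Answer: 7657525/1764 ≈ 4341.0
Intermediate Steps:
I = -2703 (I = -2871 + 168 = -2703)
V = -1/1764 (V = 1/(-313*(-3) - 2703) = 1/(939 - 2703) = 1/(-1764) = -1/1764 ≈ -0.00056689)
4341 - V = 4341 - 1*(-1/1764) = 4341 + 1/1764 = 7657525/1764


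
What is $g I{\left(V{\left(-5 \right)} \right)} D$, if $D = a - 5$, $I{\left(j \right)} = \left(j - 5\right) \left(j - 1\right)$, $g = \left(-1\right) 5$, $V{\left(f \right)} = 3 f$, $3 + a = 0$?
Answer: $12800$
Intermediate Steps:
$a = -3$ ($a = -3 + 0 = -3$)
$g = -5$
$I{\left(j \right)} = \left(-1 + j\right) \left(-5 + j\right)$ ($I{\left(j \right)} = \left(-5 + j\right) \left(-1 + j\right) = \left(-1 + j\right) \left(-5 + j\right)$)
$D = -8$ ($D = -3 - 5 = -8$)
$g I{\left(V{\left(-5 \right)} \right)} D = - 5 \left(5 + \left(3 \left(-5\right)\right)^{2} - 6 \cdot 3 \left(-5\right)\right) \left(-8\right) = - 5 \left(5 + \left(-15\right)^{2} - -90\right) \left(-8\right) = - 5 \left(5 + 225 + 90\right) \left(-8\right) = \left(-5\right) 320 \left(-8\right) = \left(-1600\right) \left(-8\right) = 12800$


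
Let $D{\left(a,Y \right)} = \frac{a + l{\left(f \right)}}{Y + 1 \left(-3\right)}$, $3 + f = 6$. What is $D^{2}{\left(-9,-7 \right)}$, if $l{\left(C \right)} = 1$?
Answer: $\frac{16}{25} \approx 0.64$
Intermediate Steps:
$f = 3$ ($f = -3 + 6 = 3$)
$D{\left(a,Y \right)} = \frac{1 + a}{-3 + Y}$ ($D{\left(a,Y \right)} = \frac{a + 1}{Y + 1 \left(-3\right)} = \frac{1 + a}{Y - 3} = \frac{1 + a}{-3 + Y}$)
$D^{2}{\left(-9,-7 \right)} = \left(\frac{1 - 9}{-3 - 7}\right)^{2} = \left(\frac{1}{-10} \left(-8\right)\right)^{2} = \left(\left(- \frac{1}{10}\right) \left(-8\right)\right)^{2} = \left(\frac{4}{5}\right)^{2} = \frac{16}{25}$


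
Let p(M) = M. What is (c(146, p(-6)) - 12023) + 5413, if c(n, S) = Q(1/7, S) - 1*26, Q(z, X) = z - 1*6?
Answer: -46493/7 ≈ -6641.9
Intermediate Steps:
Q(z, X) = -6 + z (Q(z, X) = z - 6 = -6 + z)
c(n, S) = -223/7 (c(n, S) = (-6 + 1/7) - 1*26 = (-6 + ⅐) - 26 = -41/7 - 26 = -223/7)
(c(146, p(-6)) - 12023) + 5413 = (-223/7 - 12023) + 5413 = -84384/7 + 5413 = -46493/7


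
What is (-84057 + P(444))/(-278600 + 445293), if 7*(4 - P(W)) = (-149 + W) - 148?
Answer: -84074/166693 ≈ -0.50436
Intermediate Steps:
P(W) = 325/7 - W/7 (P(W) = 4 - ((-149 + W) - 148)/7 = 4 - (-297 + W)/7 = 4 + (297/7 - W/7) = 325/7 - W/7)
(-84057 + P(444))/(-278600 + 445293) = (-84057 + (325/7 - 1/7*444))/(-278600 + 445293) = (-84057 + (325/7 - 444/7))/166693 = (-84057 - 17)*(1/166693) = -84074*1/166693 = -84074/166693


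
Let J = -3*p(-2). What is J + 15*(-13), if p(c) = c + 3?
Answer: -198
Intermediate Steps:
p(c) = 3 + c
J = -3 (J = -3*(3 - 2) = -3*1 = -3)
J + 15*(-13) = -3 + 15*(-13) = -3 - 195 = -198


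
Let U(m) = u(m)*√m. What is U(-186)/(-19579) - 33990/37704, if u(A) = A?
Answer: -5665/6284 + 186*I*√186/19579 ≈ -0.9015 + 0.12956*I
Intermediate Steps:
U(m) = m^(3/2) (U(m) = m*√m = m^(3/2))
U(-186)/(-19579) - 33990/37704 = (-186)^(3/2)/(-19579) - 33990/37704 = -186*I*√186*(-1/19579) - 33990*1/37704 = 186*I*√186/19579 - 5665/6284 = -5665/6284 + 186*I*√186/19579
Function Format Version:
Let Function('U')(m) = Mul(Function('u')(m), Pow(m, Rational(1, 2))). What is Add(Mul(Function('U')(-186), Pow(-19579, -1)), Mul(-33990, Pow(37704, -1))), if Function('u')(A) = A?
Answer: Add(Rational(-5665, 6284), Mul(Rational(186, 19579), I, Pow(186, Rational(1, 2)))) ≈ Add(-0.90150, Mul(0.12956, I))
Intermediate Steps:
Function('U')(m) = Pow(m, Rational(3, 2)) (Function('U')(m) = Mul(m, Pow(m, Rational(1, 2))) = Pow(m, Rational(3, 2)))
Add(Mul(Function('U')(-186), Pow(-19579, -1)), Mul(-33990, Pow(37704, -1))) = Add(Mul(Pow(-186, Rational(3, 2)), Pow(-19579, -1)), Mul(-33990, Pow(37704, -1))) = Add(Mul(Mul(-186, I, Pow(186, Rational(1, 2))), Rational(-1, 19579)), Mul(-33990, Rational(1, 37704))) = Add(Mul(Rational(186, 19579), I, Pow(186, Rational(1, 2))), Rational(-5665, 6284)) = Add(Rational(-5665, 6284), Mul(Rational(186, 19579), I, Pow(186, Rational(1, 2))))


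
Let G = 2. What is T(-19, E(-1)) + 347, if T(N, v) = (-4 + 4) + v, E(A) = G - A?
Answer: 350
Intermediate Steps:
E(A) = 2 - A
T(N, v) = v (T(N, v) = 0 + v = v)
T(-19, E(-1)) + 347 = (2 - 1*(-1)) + 347 = (2 + 1) + 347 = 3 + 347 = 350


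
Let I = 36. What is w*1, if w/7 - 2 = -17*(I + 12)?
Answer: -5698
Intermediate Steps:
w = -5698 (w = 14 + 7*(-17*(36 + 12)) = 14 + 7*(-17*48) = 14 + 7*(-816) = 14 - 5712 = -5698)
w*1 = -5698*1 = -5698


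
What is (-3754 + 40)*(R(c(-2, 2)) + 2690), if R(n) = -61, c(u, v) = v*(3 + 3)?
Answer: -9764106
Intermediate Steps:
c(u, v) = 6*v (c(u, v) = v*6 = 6*v)
(-3754 + 40)*(R(c(-2, 2)) + 2690) = (-3754 + 40)*(-61 + 2690) = -3714*2629 = -9764106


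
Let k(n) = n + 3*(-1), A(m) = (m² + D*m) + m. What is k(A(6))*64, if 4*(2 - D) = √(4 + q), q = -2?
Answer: 3264 - 96*√2 ≈ 3128.2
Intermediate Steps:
D = 2 - √2/4 (D = 2 - √(4 - 2)/4 = 2 - √2/4 ≈ 1.6464)
A(m) = m + m² + m*(2 - √2/4) (A(m) = (m² + (2 - √2/4)*m) + m = (m² + m*(2 - √2/4)) + m = m + m² + m*(2 - √2/4))
k(n) = -3 + n (k(n) = n - 3 = -3 + n)
k(A(6))*64 = (-3 + (¼)*6*(12 - √2 + 4*6))*64 = (-3 + (¼)*6*(12 - √2 + 24))*64 = (-3 + (¼)*6*(36 - √2))*64 = (-3 + (54 - 3*√2/2))*64 = (51 - 3*√2/2)*64 = 3264 - 96*√2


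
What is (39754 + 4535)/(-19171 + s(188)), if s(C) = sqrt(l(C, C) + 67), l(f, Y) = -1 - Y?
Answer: -40431639/17501303 - 2109*I*sqrt(122)/17501303 ≈ -2.3102 - 0.001331*I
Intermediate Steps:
s(C) = sqrt(66 - C) (s(C) = sqrt((-1 - C) + 67) = sqrt(66 - C))
(39754 + 4535)/(-19171 + s(188)) = (39754 + 4535)/(-19171 + sqrt(66 - 1*188)) = 44289/(-19171 + sqrt(66 - 188)) = 44289/(-19171 + sqrt(-122)) = 44289/(-19171 + I*sqrt(122))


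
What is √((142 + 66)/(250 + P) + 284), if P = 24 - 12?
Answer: 2*√1221837/131 ≈ 16.876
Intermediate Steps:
P = 12
√((142 + 66)/(250 + P) + 284) = √((142 + 66)/(250 + 12) + 284) = √(208/262 + 284) = √(208*(1/262) + 284) = √(104/131 + 284) = √(37308/131) = 2*√1221837/131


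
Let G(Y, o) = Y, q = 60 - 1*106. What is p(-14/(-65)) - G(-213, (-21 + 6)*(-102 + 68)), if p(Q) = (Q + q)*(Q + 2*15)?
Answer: -4944939/4225 ≈ -1170.4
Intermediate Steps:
q = -46 (q = 60 - 106 = -46)
p(Q) = (-46 + Q)*(30 + Q) (p(Q) = (Q - 46)*(Q + 2*15) = (-46 + Q)*(Q + 30) = (-46 + Q)*(30 + Q))
p(-14/(-65)) - G(-213, (-21 + 6)*(-102 + 68)) = (-1380 + (-14/(-65))**2 - (-224)/(-65)) - 1*(-213) = (-1380 + (-14*(-1/65))**2 - (-224)*(-1)/65) + 213 = (-1380 + (14/65)**2 - 16*14/65) + 213 = (-1380 + 196/4225 - 224/65) + 213 = -5844864/4225 + 213 = -4944939/4225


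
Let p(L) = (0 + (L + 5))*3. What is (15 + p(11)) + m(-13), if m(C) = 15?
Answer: 78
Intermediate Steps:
p(L) = 15 + 3*L (p(L) = (0 + (5 + L))*3 = (5 + L)*3 = 15 + 3*L)
(15 + p(11)) + m(-13) = (15 + (15 + 3*11)) + 15 = (15 + (15 + 33)) + 15 = (15 + 48) + 15 = 63 + 15 = 78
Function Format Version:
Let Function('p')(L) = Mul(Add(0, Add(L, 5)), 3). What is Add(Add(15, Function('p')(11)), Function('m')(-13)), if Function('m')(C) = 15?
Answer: 78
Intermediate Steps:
Function('p')(L) = Add(15, Mul(3, L)) (Function('p')(L) = Mul(Add(0, Add(5, L)), 3) = Mul(Add(5, L), 3) = Add(15, Mul(3, L)))
Add(Add(15, Function('p')(11)), Function('m')(-13)) = Add(Add(15, Add(15, Mul(3, 11))), 15) = Add(Add(15, Add(15, 33)), 15) = Add(Add(15, 48), 15) = Add(63, 15) = 78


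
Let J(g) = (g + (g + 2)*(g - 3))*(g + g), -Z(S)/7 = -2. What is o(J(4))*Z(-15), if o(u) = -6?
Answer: -84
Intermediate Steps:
Z(S) = 14 (Z(S) = -7*(-2) = 14)
J(g) = 2*g*(g + (-3 + g)*(2 + g)) (J(g) = (g + (2 + g)*(-3 + g))*(2*g) = (g + (-3 + g)*(2 + g))*(2*g) = 2*g*(g + (-3 + g)*(2 + g)))
o(J(4))*Z(-15) = -6*14 = -84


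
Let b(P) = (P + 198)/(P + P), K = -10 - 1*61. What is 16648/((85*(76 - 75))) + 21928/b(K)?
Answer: -262556664/10795 ≈ -24322.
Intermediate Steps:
K = -71 (K = -10 - 61 = -71)
b(P) = (198 + P)/(2*P) (b(P) = (198 + P)/((2*P)) = (198 + P)*(1/(2*P)) = (198 + P)/(2*P))
16648/((85*(76 - 75))) + 21928/b(K) = 16648/((85*(76 - 75))) + 21928/(((1/2)*(198 - 71)/(-71))) = 16648/((85*1)) + 21928/(((1/2)*(-1/71)*127)) = 16648/85 + 21928/(-127/142) = 16648*(1/85) + 21928*(-142/127) = 16648/85 - 3113776/127 = -262556664/10795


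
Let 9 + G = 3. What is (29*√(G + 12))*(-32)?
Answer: -928*√6 ≈ -2273.1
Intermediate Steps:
G = -6 (G = -9 + 3 = -6)
(29*√(G + 12))*(-32) = (29*√(-6 + 12))*(-32) = (29*√6)*(-32) = -928*√6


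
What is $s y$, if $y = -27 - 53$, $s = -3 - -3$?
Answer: $0$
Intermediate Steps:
$s = 0$ ($s = -3 + 3 = 0$)
$y = -80$ ($y = -27 - 53 = -80$)
$s y = 0 \left(-80\right) = 0$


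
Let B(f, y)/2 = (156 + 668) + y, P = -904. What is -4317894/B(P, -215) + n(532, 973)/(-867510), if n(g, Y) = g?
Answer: -6370436857/1796985 ≈ -3545.1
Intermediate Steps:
B(f, y) = 1648 + 2*y (B(f, y) = 2*((156 + 668) + y) = 2*(824 + y) = 1648 + 2*y)
-4317894/B(P, -215) + n(532, 973)/(-867510) = -4317894/(1648 + 2*(-215)) + 532/(-867510) = -4317894/(1648 - 430) + 532*(-1/867510) = -4317894/1218 - 38/61965 = -4317894*1/1218 - 38/61965 = -102807/29 - 38/61965 = -6370436857/1796985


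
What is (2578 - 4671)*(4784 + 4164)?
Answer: -18728164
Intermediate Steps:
(2578 - 4671)*(4784 + 4164) = -2093*8948 = -18728164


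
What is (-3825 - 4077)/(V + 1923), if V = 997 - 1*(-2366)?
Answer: -1317/881 ≈ -1.4949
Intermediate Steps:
V = 3363 (V = 997 + 2366 = 3363)
(-3825 - 4077)/(V + 1923) = (-3825 - 4077)/(3363 + 1923) = -7902/5286 = -7902*1/5286 = -1317/881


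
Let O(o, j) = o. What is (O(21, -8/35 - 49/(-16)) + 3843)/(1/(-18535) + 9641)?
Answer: 35809620/89347967 ≈ 0.40079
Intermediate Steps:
(O(21, -8/35 - 49/(-16)) + 3843)/(1/(-18535) + 9641) = (21 + 3843)/(1/(-18535) + 9641) = 3864/(-1/18535 + 9641) = 3864/(178695934/18535) = 3864*(18535/178695934) = 35809620/89347967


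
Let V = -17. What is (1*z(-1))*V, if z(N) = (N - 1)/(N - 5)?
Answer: -17/3 ≈ -5.6667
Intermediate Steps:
z(N) = (-1 + N)/(-5 + N)
(1*z(-1))*V = (1*((-1 - 1)/(-5 - 1)))*(-17) = (1*(-2/(-6)))*(-17) = (1*(-1/6*(-2)))*(-17) = (1*(1/3))*(-17) = (1/3)*(-17) = -17/3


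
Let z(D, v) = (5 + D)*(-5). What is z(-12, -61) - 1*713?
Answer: -678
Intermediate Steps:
z(D, v) = -25 - 5*D
z(-12, -61) - 1*713 = (-25 - 5*(-12)) - 1*713 = (-25 + 60) - 713 = 35 - 713 = -678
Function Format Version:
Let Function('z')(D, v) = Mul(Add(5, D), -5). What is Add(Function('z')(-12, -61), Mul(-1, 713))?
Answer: -678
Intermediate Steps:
Function('z')(D, v) = Add(-25, Mul(-5, D))
Add(Function('z')(-12, -61), Mul(-1, 713)) = Add(Add(-25, Mul(-5, -12)), Mul(-1, 713)) = Add(Add(-25, 60), -713) = Add(35, -713) = -678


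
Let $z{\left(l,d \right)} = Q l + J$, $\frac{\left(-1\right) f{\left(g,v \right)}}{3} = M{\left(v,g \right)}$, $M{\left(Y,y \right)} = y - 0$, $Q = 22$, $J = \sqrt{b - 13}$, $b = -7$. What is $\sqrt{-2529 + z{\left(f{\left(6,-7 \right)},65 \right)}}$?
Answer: $\sqrt{-2925 + 2 i \sqrt{5}} \approx 0.0413 + 54.083 i$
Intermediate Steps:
$J = 2 i \sqrt{5}$ ($J = \sqrt{-7 - 13} = \sqrt{-20} = 2 i \sqrt{5} \approx 4.4721 i$)
$M{\left(Y,y \right)} = y$ ($M{\left(Y,y \right)} = y + 0 = y$)
$f{\left(g,v \right)} = - 3 g$
$z{\left(l,d \right)} = 22 l + 2 i \sqrt{5}$
$\sqrt{-2529 + z{\left(f{\left(6,-7 \right)},65 \right)}} = \sqrt{-2529 + \left(22 \left(\left(-3\right) 6\right) + 2 i \sqrt{5}\right)} = \sqrt{-2529 + \left(22 \left(-18\right) + 2 i \sqrt{5}\right)} = \sqrt{-2529 - \left(396 - 2 i \sqrt{5}\right)} = \sqrt{-2925 + 2 i \sqrt{5}}$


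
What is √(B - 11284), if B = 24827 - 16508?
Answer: I*√2965 ≈ 54.452*I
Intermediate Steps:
B = 8319
√(B - 11284) = √(8319 - 11284) = √(-2965) = I*√2965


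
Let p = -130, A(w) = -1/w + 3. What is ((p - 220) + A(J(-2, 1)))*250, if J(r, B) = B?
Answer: -87000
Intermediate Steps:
A(w) = 3 - 1/w
((p - 220) + A(J(-2, 1)))*250 = ((-130 - 220) + (3 - 1/1))*250 = (-350 + (3 - 1*1))*250 = (-350 + (3 - 1))*250 = (-350 + 2)*250 = -348*250 = -87000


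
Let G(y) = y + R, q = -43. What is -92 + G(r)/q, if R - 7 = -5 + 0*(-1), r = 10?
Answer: -3968/43 ≈ -92.279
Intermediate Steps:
R = 2 (R = 7 + (-5 + 0*(-1)) = 7 + (-5 + 0) = 7 - 5 = 2)
G(y) = 2 + y (G(y) = y + 2 = 2 + y)
-92 + G(r)/q = -92 + (2 + 10)/(-43) = -92 - 1/43*12 = -92 - 12/43 = -3968/43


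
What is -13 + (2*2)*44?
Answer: 163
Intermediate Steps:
-13 + (2*2)*44 = -13 + 4*44 = -13 + 176 = 163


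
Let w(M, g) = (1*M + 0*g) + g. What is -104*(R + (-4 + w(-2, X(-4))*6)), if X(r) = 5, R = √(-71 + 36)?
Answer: -1456 - 104*I*√35 ≈ -1456.0 - 615.27*I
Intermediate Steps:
R = I*√35 (R = √(-35) = I*√35 ≈ 5.9161*I)
w(M, g) = M + g (w(M, g) = (M + 0) + g = M + g)
-104*(R + (-4 + w(-2, X(-4))*6)) = -104*(I*√35 + (-4 + (-2 + 5)*6)) = -104*(I*√35 + (-4 + 3*6)) = -104*(I*√35 + (-4 + 18)) = -104*(I*√35 + 14) = -104*(14 + I*√35) = -1456 - 104*I*√35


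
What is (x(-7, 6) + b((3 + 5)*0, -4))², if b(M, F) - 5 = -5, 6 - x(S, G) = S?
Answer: 169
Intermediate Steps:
x(S, G) = 6 - S
b(M, F) = 0 (b(M, F) = 5 - 5 = 0)
(x(-7, 6) + b((3 + 5)*0, -4))² = ((6 - 1*(-7)) + 0)² = ((6 + 7) + 0)² = (13 + 0)² = 13² = 169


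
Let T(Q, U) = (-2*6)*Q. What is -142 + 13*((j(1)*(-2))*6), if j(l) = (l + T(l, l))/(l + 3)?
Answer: 287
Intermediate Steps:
T(Q, U) = -12*Q
j(l) = -11*l/(3 + l) (j(l) = (l - 12*l)/(l + 3) = (-11*l)/(3 + l) = -11*l/(3 + l))
-142 + 13*((j(1)*(-2))*6) = -142 + 13*((-11*1/(3 + 1)*(-2))*6) = -142 + 13*((-11*1/4*(-2))*6) = -142 + 13*((-11*1*1/4*(-2))*6) = -142 + 13*(-11/4*(-2)*6) = -142 + 13*((11/2)*6) = -142 + 13*33 = -142 + 429 = 287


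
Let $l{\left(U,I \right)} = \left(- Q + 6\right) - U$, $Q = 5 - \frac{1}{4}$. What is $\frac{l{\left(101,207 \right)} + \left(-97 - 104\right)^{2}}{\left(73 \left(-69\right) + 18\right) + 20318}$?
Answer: $\frac{161205}{61196} \approx 2.6342$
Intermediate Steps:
$Q = \frac{19}{4}$ ($Q = 5 - \frac{1}{4} = \frac{19}{4} \approx 4.75$)
$l{\left(U,I \right)} = \frac{5}{4} - U$ ($l{\left(U,I \right)} = \left(\left(-1\right) \frac{19}{4} + 6\right) - U = \left(- \frac{19}{4} + 6\right) - U = \frac{5}{4} - U$)
$\frac{l{\left(101,207 \right)} + \left(-97 - 104\right)^{2}}{\left(73 \left(-69\right) + 18\right) + 20318} = \frac{\left(\frac{5}{4} - 101\right) + \left(-97 - 104\right)^{2}}{\left(73 \left(-69\right) + 18\right) + 20318} = \frac{\left(\frac{5}{4} - 101\right) + \left(-201\right)^{2}}{\left(-5037 + 18\right) + 20318} = \frac{- \frac{399}{4} + 40401}{-5019 + 20318} = \frac{161205}{4 \cdot 15299} = \frac{161205}{4} \cdot \frac{1}{15299} = \frac{161205}{61196}$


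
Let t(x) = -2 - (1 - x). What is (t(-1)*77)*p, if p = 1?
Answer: -308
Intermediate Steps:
t(x) = -3 + x (t(x) = -2 + (-1 + x) = -3 + x)
(t(-1)*77)*p = ((-3 - 1)*77)*1 = -4*77*1 = -308*1 = -308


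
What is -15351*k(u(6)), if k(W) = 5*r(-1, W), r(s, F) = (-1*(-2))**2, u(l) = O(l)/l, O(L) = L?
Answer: -307020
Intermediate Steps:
u(l) = 1 (u(l) = l/l = 1)
r(s, F) = 4 (r(s, F) = 2**2 = 4)
k(W) = 20 (k(W) = 5*4 = 20)
-15351*k(u(6)) = -15351*20 = -307020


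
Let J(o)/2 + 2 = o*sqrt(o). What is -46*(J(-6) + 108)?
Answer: -4784 + 552*I*sqrt(6) ≈ -4784.0 + 1352.1*I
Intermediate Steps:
J(o) = -4 + 2*o**(3/2) (J(o) = -4 + 2*(o*sqrt(o)) = -4 + 2*o**(3/2))
-46*(J(-6) + 108) = -46*((-4 + 2*(-6)**(3/2)) + 108) = -46*((-4 + 2*(-6*I*sqrt(6))) + 108) = -46*((-4 - 12*I*sqrt(6)) + 108) = -46*(104 - 12*I*sqrt(6)) = -4784 + 552*I*sqrt(6)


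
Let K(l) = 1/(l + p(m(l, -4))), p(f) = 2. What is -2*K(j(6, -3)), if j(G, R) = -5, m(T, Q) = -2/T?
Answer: ⅔ ≈ 0.66667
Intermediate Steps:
K(l) = 1/(2 + l) (K(l) = 1/(l + 2) = 1/(2 + l))
-2*K(j(6, -3)) = -2/(2 - 5) = -2/(-3) = -2*(-⅓) = ⅔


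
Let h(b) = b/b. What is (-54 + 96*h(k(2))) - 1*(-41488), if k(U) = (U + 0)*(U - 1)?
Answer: 41530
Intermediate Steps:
k(U) = U*(-1 + U)
h(b) = 1
(-54 + 96*h(k(2))) - 1*(-41488) = (-54 + 96*1) - 1*(-41488) = (-54 + 96) + 41488 = 42 + 41488 = 41530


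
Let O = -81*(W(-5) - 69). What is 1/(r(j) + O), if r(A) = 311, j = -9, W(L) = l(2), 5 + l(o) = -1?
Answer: 1/6386 ≈ 0.00015659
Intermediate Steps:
l(o) = -6 (l(o) = -5 - 1 = -6)
W(L) = -6
O = 6075 (O = -81*(-6 - 69) = -81*(-75) = 6075)
1/(r(j) + O) = 1/(311 + 6075) = 1/6386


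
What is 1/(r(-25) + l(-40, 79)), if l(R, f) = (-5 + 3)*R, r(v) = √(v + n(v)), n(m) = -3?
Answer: 20/1607 - I*√7/3214 ≈ 0.012446 - 0.0008232*I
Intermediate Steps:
r(v) = √(-3 + v) (r(v) = √(v - 3) = √(-3 + v))
l(R, f) = -2*R
1/(r(-25) + l(-40, 79)) = 1/(√(-3 - 25) - 2*(-40)) = 1/(√(-28) + 80) = 1/(2*I*√7 + 80) = 1/(80 + 2*I*√7)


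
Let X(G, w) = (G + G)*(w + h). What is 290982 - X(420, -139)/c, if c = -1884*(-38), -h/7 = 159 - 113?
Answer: 868015441/2983 ≈ 2.9099e+5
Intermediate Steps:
h = -322 (h = -7*(159 - 113) = -7*46 = -322)
c = 71592
X(G, w) = 2*G*(-322 + w) (X(G, w) = (G + G)*(w - 322) = (2*G)*(-322 + w) = 2*G*(-322 + w))
290982 - X(420, -139)/c = 290982 - 2*420*(-322 - 139)/71592 = 290982 - 2*420*(-461)/71592 = 290982 - (-387240)/71592 = 290982 - 1*(-16135/2983) = 290982 + 16135/2983 = 868015441/2983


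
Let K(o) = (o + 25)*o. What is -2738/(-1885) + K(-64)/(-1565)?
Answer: -83998/590005 ≈ -0.14237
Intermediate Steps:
K(o) = o*(25 + o) (K(o) = (25 + o)*o = o*(25 + o))
-2738/(-1885) + K(-64)/(-1565) = -2738/(-1885) - 64*(25 - 64)/(-1565) = -2738*(-1/1885) - 64*(-39)*(-1/1565) = 2738/1885 + 2496*(-1/1565) = 2738/1885 - 2496/1565 = -83998/590005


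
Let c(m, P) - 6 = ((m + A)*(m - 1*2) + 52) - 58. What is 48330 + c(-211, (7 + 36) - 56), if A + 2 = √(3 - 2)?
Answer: 93486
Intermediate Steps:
A = -1 (A = -2 + √(3 - 2) = -2 + √1 = -2 + 1 = -1)
c(m, P) = (-1 + m)*(-2 + m) (c(m, P) = 6 + (((m - 1)*(m - 1*2) + 52) - 58) = 6 + (((-1 + m)*(m - 2) + 52) - 58) = 6 + (((-1 + m)*(-2 + m) + 52) - 58) = 6 + ((52 + (-1 + m)*(-2 + m)) - 58) = 6 + (-6 + (-1 + m)*(-2 + m)) = (-1 + m)*(-2 + m))
48330 + c(-211, (7 + 36) - 56) = 48330 + (2 + (-211)² - 3*(-211)) = 48330 + (2 + 44521 + 633) = 48330 + 45156 = 93486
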